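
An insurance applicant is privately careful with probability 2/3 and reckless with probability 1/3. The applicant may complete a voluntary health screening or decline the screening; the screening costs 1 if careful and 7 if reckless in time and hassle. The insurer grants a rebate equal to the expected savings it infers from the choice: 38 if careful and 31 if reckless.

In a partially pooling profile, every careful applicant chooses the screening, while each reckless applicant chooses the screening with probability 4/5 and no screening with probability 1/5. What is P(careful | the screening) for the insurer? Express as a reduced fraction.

P(the screening) = (2/3)·1 + (1/3)·(4/5) = 14/15.
By Bayes' rule, P(careful | the screening) = (2/3) / (14/15) = 5/7.

5/7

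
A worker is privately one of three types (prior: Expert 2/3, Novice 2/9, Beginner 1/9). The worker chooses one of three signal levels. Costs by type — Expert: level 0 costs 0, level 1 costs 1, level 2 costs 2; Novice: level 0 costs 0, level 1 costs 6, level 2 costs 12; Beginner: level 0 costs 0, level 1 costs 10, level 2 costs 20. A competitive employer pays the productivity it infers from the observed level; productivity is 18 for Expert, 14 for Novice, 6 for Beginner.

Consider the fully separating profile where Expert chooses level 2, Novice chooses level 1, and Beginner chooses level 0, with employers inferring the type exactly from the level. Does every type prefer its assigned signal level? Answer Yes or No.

Yes

Separating wages: level 2 → 18, level 1 → 14, level 0 → 6.
Expert (assigned level 2): level 0: 6 − 0 = 6; level 1: 14 − 1 = 13; level 2: 18 − 2 = 16. Expert stays.
Novice (assigned level 1): level 0: 6 − 0 = 6; level 1: 14 − 6 = 8; level 2: 18 − 12 = 6. Novice stays.
Beginner (assigned level 0): level 0: 6 − 0 = 6; level 1: 14 − 10 = 4; level 2: 18 − 20 = -2. Beginner stays.
Every type prefers its assigned level; separation holds.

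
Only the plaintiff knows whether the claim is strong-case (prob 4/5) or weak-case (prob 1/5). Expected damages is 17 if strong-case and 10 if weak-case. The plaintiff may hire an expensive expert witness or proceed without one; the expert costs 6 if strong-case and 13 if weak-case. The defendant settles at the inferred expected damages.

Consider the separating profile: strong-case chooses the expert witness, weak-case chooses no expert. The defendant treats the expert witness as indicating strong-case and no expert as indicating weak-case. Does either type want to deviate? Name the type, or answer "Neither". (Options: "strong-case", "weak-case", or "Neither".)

The expert witness pays 17; no expert pays 10.
strong-case: assigned the expert witness, nets 17 − 6 = 11; deviating to no expert nets 10.
weak-case: assigned no expert, nets 10; deviating to the expert witness nets 17 − 13 = 4.
Both types strictly prefer their assigned action; no profitable deviation.

Neither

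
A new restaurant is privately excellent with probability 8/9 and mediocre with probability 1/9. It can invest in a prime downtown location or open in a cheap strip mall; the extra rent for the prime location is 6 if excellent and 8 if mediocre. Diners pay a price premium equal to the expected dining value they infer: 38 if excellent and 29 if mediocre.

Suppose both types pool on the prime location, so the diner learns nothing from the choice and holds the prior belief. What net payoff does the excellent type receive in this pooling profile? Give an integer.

31

Pooled price premium = 8/9·38 + 1/9·29 = 37.
excellent pays cost 6 for the prime location, so net payoff = 37 − 6 = 31.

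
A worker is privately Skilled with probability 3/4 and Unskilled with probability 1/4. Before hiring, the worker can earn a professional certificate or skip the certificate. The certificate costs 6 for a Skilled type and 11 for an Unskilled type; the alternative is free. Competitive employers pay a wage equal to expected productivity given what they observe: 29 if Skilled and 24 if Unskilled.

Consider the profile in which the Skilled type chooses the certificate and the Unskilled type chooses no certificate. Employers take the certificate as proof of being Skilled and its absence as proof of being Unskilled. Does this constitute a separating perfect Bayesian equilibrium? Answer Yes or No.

No

Under these beliefs, the certificate earns wage 29 and no certificate earns wage 24.
Skilled: the certificate nets 29 − 6 = 23; no certificate nets 24. Skilled would deviate to no certificate.
Unskilled: the certificate nets 29 − 11 = 18; no certificate nets 24. Unskilled prefers no certificate.
Skilled has a profitable deviation, so the profile is not an equilibrium.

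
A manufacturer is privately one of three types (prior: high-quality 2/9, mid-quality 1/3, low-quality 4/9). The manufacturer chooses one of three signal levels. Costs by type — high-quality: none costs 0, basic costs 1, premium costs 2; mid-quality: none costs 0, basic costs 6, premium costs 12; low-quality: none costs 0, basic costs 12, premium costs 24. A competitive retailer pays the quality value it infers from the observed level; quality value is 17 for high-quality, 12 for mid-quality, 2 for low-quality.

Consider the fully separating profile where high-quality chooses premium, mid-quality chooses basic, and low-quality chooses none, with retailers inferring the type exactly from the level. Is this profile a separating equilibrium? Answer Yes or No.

Yes

Separating prices: premium → 17, basic → 12, none → 2.
high-quality (assigned premium): none: 2 − 0 = 2; basic: 12 − 1 = 11; premium: 17 − 2 = 15. high-quality stays.
mid-quality (assigned basic): none: 2 − 0 = 2; basic: 12 − 6 = 6; premium: 17 − 12 = 5. mid-quality stays.
low-quality (assigned none): none: 2 − 0 = 2; basic: 12 − 12 = 0; premium: 17 − 24 = -7. low-quality stays.
Every type prefers its assigned level; separation holds.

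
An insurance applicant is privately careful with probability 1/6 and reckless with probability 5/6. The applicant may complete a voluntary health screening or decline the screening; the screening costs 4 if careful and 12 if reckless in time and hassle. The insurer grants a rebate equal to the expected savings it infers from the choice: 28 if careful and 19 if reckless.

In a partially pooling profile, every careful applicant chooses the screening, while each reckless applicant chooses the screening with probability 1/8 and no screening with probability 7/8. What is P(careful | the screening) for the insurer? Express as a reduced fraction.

8/13

P(the screening) = (1/6)·1 + (5/6)·(1/8) = 13/48.
By Bayes' rule, P(careful | the screening) = (1/6) / (13/48) = 8/13.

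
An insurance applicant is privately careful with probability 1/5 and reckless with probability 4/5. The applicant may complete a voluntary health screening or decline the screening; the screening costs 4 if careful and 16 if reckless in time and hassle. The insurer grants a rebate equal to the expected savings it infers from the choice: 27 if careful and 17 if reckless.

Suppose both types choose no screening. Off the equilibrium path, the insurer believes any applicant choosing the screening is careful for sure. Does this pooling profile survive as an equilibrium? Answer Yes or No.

No

On path, the insurer holds the prior and pays 1/5·27 + 4/5·17 = 19. Off path (the screening), believing careful, it pays 27.
careful: no screening nets 19; the screening nets 27 − 4 = 23. careful would deviate.
reckless: no screening nets 19; the screening nets 27 − 16 = 11. reckless stays.
A type deviates, so pooling fails.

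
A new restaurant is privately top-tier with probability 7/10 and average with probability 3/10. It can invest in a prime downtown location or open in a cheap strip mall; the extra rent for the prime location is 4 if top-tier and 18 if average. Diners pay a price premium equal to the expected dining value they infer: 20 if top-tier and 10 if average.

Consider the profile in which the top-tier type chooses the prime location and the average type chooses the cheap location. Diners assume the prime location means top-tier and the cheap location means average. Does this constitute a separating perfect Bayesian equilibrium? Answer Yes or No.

Yes

Under these beliefs, the prime location earns price premium 20 and the cheap location earns price premium 10.
top-tier: the prime location nets 20 − 4 = 16; the cheap location nets 10. top-tier prefers the prime location.
average: the prime location nets 20 − 18 = 2; the cheap location nets 10. average prefers the cheap location.
Neither type deviates, so the separating profile is an equilibrium.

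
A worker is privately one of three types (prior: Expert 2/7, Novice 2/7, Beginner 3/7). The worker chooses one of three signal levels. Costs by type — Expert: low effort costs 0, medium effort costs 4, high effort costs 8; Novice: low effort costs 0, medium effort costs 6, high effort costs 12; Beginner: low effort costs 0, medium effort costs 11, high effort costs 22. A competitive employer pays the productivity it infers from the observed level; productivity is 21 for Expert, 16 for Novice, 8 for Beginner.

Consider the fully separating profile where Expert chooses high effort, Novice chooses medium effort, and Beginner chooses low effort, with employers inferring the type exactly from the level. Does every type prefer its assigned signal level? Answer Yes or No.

Separating wages: high effort → 21, medium effort → 16, low effort → 8.
Expert (assigned high effort): low effort: 8 − 0 = 8; medium effort: 16 − 4 = 12; high effort: 21 − 8 = 13. Expert stays.
Novice (assigned medium effort): low effort: 8 − 0 = 8; medium effort: 16 − 6 = 10; high effort: 21 − 12 = 9. Novice stays.
Beginner (assigned low effort): low effort: 8 − 0 = 8; medium effort: 16 − 11 = 5; high effort: 21 − 22 = -1. Beginner stays.
Every type prefers its assigned level; separation holds.

Yes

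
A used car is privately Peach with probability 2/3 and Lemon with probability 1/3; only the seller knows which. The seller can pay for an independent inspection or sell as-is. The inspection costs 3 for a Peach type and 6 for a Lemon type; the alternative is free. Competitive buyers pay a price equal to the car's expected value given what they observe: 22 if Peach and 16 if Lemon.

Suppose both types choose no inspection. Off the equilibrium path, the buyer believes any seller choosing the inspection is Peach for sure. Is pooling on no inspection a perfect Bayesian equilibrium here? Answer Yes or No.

Yes

On path, the buyer holds the prior and pays 2/3·22 + 1/3·16 = 20. Off path (the inspection), believing Peach, it pays 22.
Peach: no inspection nets 20; the inspection nets 22 − 3 = 19. Peach stays.
Lemon: no inspection nets 20; the inspection nets 22 − 6 = 16. Lemon stays.
No type deviates, so pooling is sustained.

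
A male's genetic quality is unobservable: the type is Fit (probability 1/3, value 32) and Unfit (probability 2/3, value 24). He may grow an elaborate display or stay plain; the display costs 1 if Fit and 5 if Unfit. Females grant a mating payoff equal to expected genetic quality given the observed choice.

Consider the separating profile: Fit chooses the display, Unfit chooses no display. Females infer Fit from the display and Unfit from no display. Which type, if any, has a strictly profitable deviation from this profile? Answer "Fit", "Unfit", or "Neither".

Unfit

The display pays 32; no display pays 24.
Fit: assigned the display, nets 32 − 1 = 31; deviating to no display nets 24.
Unfit: assigned no display, nets 24; deviating to the display nets 32 − 5 = 27.
The Unfit type gains 3 by deviating.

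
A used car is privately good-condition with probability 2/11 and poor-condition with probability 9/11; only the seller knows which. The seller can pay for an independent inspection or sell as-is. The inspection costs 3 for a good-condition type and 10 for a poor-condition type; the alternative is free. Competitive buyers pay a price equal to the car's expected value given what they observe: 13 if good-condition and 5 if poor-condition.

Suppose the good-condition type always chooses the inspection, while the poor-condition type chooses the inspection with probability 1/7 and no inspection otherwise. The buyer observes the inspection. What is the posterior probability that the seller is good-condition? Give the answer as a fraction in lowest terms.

14/23

P(the inspection) = (2/11)·1 + (9/11)·(1/7) = 23/77.
By Bayes' rule, P(good-condition | the inspection) = (2/11) / (23/77) = 14/23.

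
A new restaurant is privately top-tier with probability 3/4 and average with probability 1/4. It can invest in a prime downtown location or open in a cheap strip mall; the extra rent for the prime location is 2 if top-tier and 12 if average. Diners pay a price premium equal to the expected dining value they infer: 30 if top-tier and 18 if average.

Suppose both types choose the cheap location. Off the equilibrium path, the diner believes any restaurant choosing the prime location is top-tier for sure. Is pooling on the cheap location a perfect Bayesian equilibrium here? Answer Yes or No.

On path, the diner holds the prior and pays 3/4·30 + 1/4·18 = 27. Off path (the prime location), believing top-tier, it pays 30.
top-tier: the cheap location nets 27; the prime location nets 30 − 2 = 28. top-tier would deviate.
average: the cheap location nets 27; the prime location nets 30 − 12 = 18. average stays.
A type deviates, so pooling fails.

No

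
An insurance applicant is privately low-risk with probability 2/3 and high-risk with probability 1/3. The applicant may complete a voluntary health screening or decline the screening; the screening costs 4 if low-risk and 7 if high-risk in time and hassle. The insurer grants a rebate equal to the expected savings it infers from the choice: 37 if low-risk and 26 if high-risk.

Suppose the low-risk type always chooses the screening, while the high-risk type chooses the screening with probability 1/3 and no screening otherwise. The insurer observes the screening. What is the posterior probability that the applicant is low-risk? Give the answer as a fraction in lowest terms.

P(the screening) = (2/3)·1 + (1/3)·(1/3) = 7/9.
By Bayes' rule, P(low-risk | the screening) = (2/3) / (7/9) = 6/7.

6/7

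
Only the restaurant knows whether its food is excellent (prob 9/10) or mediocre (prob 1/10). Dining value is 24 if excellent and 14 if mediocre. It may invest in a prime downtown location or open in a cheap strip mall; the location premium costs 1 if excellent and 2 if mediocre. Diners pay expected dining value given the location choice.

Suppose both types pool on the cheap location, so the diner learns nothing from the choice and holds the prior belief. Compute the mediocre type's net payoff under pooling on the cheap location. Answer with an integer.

23

Pooled price premium = 9/10·24 + 1/10·14 = 23.
mediocre pays no cost for the cheap location, so net payoff = 23.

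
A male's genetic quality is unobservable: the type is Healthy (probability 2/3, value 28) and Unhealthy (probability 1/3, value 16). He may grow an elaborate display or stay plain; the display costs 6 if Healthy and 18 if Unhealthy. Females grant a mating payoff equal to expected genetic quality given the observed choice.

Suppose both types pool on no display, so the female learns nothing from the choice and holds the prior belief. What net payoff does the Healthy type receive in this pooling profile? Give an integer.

Pooled mating payoff = 2/3·28 + 1/3·16 = 24.
Healthy pays no cost for no display, so net payoff = 24.

24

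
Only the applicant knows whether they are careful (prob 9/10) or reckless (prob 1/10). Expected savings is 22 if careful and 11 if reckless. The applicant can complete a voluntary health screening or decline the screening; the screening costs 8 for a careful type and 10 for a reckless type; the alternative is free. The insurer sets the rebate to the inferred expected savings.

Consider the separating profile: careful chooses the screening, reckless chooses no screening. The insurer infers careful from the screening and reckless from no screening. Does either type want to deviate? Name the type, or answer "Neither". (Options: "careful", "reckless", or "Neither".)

The screening pays 22; no screening pays 11.
careful: assigned the screening, nets 22 − 8 = 14; deviating to no screening nets 11.
reckless: assigned no screening, nets 11; deviating to the screening nets 22 − 10 = 12.
The reckless type gains 1 by deviating.

reckless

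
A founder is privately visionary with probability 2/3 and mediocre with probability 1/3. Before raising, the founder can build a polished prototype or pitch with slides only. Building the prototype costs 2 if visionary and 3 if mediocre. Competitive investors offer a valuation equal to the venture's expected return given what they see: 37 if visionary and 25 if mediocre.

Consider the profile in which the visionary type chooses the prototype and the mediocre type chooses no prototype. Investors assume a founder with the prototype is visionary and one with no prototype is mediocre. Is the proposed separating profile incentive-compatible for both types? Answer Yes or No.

Under these beliefs, the prototype earns valuation 37 and no prototype earns valuation 25.
visionary: the prototype nets 37 − 2 = 35; no prototype nets 25. visionary prefers the prototype.
mediocre: the prototype nets 37 − 3 = 34; no prototype nets 25. mediocre would deviate to the prototype.
mediocre has a profitable deviation, so the profile is not an equilibrium.

No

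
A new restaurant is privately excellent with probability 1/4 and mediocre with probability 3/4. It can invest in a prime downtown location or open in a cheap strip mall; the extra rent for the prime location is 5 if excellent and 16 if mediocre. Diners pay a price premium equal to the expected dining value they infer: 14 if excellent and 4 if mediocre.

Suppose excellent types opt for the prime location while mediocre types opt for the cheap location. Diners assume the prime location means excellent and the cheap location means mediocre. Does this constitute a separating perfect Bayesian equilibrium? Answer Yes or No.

Yes

Under these beliefs, the prime location earns price premium 14 and the cheap location earns price premium 4.
excellent: the prime location nets 14 − 5 = 9; the cheap location nets 4. excellent prefers the prime location.
mediocre: the prime location nets 14 − 16 = -2; the cheap location nets 4. mediocre prefers the cheap location.
Neither type deviates, so the separating profile is an equilibrium.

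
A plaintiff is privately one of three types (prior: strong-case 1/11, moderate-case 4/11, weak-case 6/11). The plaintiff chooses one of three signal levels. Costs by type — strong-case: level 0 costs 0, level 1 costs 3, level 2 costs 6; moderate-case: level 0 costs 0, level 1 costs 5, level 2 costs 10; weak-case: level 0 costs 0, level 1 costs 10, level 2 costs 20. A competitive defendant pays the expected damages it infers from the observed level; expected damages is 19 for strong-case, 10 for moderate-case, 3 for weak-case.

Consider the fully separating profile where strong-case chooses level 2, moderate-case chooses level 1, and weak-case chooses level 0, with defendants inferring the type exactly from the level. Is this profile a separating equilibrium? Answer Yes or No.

Separating settlements: level 2 → 19, level 1 → 10, level 0 → 3.
strong-case (assigned level 2): level 0: 3 − 0 = 3; level 1: 10 − 3 = 7; level 2: 19 − 6 = 13. strong-case stays.
moderate-case (assigned level 1): level 0: 3 − 0 = 3; level 1: 10 − 5 = 5; level 2: 19 − 10 = 9. moderate-case prefers level 2.
weak-case (assigned level 0): level 0: 3 − 0 = 3; level 1: 10 − 10 = 0; level 2: 19 − 20 = -1. weak-case stays.
At least one type deviates; the separating profile fails.

No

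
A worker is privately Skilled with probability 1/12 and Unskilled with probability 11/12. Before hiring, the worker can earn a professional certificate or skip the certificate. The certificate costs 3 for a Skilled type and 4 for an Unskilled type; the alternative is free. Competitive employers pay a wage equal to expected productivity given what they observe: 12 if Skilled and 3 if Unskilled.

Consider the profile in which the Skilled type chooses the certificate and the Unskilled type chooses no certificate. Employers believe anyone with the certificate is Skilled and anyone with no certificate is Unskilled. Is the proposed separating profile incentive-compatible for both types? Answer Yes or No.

Under these beliefs, the certificate earns wage 12 and no certificate earns wage 3.
Skilled: the certificate nets 12 − 3 = 9; no certificate nets 3. Skilled prefers the certificate.
Unskilled: the certificate nets 12 − 4 = 8; no certificate nets 3. Unskilled would deviate to the certificate.
Unskilled has a profitable deviation, so the profile is not an equilibrium.

No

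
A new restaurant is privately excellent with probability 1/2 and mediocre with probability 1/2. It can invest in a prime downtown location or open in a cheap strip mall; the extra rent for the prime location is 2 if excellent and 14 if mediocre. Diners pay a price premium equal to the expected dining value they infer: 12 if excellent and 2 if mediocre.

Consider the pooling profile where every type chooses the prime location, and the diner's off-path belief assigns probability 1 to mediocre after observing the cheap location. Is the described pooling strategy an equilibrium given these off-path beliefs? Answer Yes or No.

On path, the diner holds the prior and pays 1/2·12 + 1/2·2 = 7. Off path (the cheap location), believing mediocre, it pays 2.
excellent: the prime location nets 7 − 2 = 5; the cheap location nets 2. excellent stays.
mediocre: the prime location nets 7 − 14 = -7; the cheap location nets 2. mediocre would deviate.
A type deviates, so pooling fails.

No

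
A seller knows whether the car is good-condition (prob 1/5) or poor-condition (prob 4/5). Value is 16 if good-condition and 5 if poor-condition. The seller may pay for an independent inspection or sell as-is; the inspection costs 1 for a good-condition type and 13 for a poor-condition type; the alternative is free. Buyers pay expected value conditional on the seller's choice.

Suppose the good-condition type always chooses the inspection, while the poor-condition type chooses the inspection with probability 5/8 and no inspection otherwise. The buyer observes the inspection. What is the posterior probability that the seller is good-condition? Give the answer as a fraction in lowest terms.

2/7

P(the inspection) = (1/5)·1 + (4/5)·(5/8) = 7/10.
By Bayes' rule, P(good-condition | the inspection) = (1/5) / (7/10) = 2/7.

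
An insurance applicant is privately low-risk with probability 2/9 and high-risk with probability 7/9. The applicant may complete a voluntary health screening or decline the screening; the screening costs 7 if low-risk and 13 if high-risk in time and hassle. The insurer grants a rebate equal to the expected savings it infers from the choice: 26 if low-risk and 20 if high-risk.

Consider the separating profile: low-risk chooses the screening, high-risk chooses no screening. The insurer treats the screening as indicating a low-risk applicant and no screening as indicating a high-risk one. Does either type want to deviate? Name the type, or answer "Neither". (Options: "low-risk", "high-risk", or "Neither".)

The screening pays 26; no screening pays 20.
low-risk: assigned the screening, nets 26 − 7 = 19; deviating to no screening nets 20.
high-risk: assigned no screening, nets 20; deviating to the screening nets 26 − 13 = 13.
The low-risk type gains 1 by deviating.

low-risk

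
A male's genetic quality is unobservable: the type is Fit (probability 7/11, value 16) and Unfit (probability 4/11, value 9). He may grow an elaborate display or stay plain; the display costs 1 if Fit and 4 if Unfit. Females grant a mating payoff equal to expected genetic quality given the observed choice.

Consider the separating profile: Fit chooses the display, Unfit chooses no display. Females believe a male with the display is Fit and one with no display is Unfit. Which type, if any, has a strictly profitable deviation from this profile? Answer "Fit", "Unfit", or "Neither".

The display pays 16; no display pays 9.
Fit: assigned the display, nets 16 − 1 = 15; deviating to no display nets 9.
Unfit: assigned no display, nets 9; deviating to the display nets 16 − 4 = 12.
The Unfit type gains 3 by deviating.

Unfit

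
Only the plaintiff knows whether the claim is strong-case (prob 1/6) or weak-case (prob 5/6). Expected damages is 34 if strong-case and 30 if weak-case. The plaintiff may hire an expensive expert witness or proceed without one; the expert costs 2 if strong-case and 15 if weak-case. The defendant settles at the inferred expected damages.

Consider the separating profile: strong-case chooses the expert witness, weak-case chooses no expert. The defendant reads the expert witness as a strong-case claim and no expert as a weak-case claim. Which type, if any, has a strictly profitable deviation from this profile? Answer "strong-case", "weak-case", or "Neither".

Neither

The expert witness pays 34; no expert pays 30.
strong-case: assigned the expert witness, nets 34 − 2 = 32; deviating to no expert nets 30.
weak-case: assigned no expert, nets 30; deviating to the expert witness nets 34 − 15 = 19.
Both types strictly prefer their assigned action; no profitable deviation.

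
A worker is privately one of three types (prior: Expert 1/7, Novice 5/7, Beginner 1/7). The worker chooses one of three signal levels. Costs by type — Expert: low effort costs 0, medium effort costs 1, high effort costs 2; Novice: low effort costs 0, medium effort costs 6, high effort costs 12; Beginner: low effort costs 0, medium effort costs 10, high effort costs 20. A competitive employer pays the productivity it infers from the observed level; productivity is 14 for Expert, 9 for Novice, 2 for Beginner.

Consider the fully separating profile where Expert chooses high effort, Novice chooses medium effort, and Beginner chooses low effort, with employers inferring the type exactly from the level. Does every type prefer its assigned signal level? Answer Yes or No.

Yes

Separating wages: high effort → 14, medium effort → 9, low effort → 2.
Expert (assigned high effort): low effort: 2 − 0 = 2; medium effort: 9 − 1 = 8; high effort: 14 − 2 = 12. Expert stays.
Novice (assigned medium effort): low effort: 2 − 0 = 2; medium effort: 9 − 6 = 3; high effort: 14 − 12 = 2. Novice stays.
Beginner (assigned low effort): low effort: 2 − 0 = 2; medium effort: 9 − 10 = -1; high effort: 14 − 20 = -6. Beginner stays.
Every type prefers its assigned level; separation holds.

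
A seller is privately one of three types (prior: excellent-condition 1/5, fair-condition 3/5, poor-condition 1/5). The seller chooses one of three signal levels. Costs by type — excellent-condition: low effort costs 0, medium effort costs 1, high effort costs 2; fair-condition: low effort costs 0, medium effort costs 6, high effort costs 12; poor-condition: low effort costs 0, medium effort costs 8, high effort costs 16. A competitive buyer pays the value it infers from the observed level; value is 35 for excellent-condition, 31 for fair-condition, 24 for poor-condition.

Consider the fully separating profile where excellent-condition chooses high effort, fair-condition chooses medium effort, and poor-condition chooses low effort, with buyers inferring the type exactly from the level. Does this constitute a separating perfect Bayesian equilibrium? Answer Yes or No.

Yes

Separating prices: high effort → 35, medium effort → 31, low effort → 24.
excellent-condition (assigned high effort): low effort: 24 − 0 = 24; medium effort: 31 − 1 = 30; high effort: 35 − 2 = 33. excellent-condition stays.
fair-condition (assigned medium effort): low effort: 24 − 0 = 24; medium effort: 31 − 6 = 25; high effort: 35 − 12 = 23. fair-condition stays.
poor-condition (assigned low effort): low effort: 24 − 0 = 24; medium effort: 31 − 8 = 23; high effort: 35 − 16 = 19. poor-condition stays.
Every type prefers its assigned level; separation holds.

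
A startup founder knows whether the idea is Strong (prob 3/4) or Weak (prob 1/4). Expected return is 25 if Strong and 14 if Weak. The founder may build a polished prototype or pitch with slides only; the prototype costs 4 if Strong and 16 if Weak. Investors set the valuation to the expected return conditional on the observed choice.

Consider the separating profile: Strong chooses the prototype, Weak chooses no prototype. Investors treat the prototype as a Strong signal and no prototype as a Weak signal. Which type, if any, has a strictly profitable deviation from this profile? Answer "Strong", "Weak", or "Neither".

Neither

The prototype pays 25; no prototype pays 14.
Strong: assigned the prototype, nets 25 − 4 = 21; deviating to no prototype nets 14.
Weak: assigned no prototype, nets 14; deviating to the prototype nets 25 − 16 = 9.
Both types strictly prefer their assigned action; no profitable deviation.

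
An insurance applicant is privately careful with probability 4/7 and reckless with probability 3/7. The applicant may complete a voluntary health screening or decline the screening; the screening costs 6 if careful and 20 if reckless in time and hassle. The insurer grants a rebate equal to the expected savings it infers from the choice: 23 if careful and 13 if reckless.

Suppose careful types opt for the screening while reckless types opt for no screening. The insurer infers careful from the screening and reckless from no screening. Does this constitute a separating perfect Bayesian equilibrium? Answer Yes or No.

Under these beliefs, the screening earns rebate 23 and no screening earns rebate 13.
careful: the screening nets 23 − 6 = 17; no screening nets 13. careful prefers the screening.
reckless: the screening nets 23 − 20 = 3; no screening nets 13. reckless prefers no screening.
Neither type deviates, so the separating profile is an equilibrium.

Yes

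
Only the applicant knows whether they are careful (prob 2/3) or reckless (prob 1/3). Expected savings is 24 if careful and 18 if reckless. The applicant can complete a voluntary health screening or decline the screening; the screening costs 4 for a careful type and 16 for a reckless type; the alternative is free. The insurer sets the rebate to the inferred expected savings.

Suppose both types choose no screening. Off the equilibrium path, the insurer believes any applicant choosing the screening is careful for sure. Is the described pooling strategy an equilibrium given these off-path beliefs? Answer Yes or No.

Yes

On path, the insurer holds the prior and pays 2/3·24 + 1/3·18 = 22. Off path (the screening), believing careful, it pays 24.
careful: no screening nets 22; the screening nets 24 − 4 = 20. careful stays.
reckless: no screening nets 22; the screening nets 24 − 16 = 8. reckless stays.
No type deviates, so pooling is sustained.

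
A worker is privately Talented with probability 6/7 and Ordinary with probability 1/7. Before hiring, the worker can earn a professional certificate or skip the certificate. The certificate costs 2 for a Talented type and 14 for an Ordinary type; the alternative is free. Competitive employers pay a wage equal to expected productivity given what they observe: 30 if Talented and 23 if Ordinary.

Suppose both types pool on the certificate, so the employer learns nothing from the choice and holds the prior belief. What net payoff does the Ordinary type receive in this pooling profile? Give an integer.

Pooled wage = 6/7·30 + 1/7·23 = 29.
Ordinary pays cost 14 for the certificate, so net payoff = 29 − 14 = 15.

15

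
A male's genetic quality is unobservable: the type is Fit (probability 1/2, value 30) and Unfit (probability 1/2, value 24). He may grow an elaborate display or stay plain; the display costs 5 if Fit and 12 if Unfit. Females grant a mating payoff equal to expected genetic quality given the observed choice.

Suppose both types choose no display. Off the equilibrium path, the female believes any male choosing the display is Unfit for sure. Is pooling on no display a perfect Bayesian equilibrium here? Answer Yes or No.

On path, the female holds the prior and pays 1/2·30 + 1/2·24 = 27. Off path (the display), believing Unfit, it pays 24.
Fit: no display nets 27; the display nets 24 − 5 = 19. Fit stays.
Unfit: no display nets 27; the display nets 24 − 12 = 12. Unfit stays.
No type deviates, so pooling is sustained.

Yes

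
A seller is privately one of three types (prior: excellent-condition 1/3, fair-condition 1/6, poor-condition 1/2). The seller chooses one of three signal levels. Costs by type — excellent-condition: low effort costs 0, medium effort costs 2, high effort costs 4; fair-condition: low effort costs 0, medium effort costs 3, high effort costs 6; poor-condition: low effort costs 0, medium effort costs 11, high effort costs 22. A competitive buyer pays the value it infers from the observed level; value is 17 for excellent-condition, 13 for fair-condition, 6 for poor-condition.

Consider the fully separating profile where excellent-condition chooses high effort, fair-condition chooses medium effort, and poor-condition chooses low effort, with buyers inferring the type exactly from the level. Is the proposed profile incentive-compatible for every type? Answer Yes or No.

No

Separating prices: high effort → 17, medium effort → 13, low effort → 6.
excellent-condition (assigned high effort): low effort: 6 − 0 = 6; medium effort: 13 − 2 = 11; high effort: 17 − 4 = 13. excellent-condition stays.
fair-condition (assigned medium effort): low effort: 6 − 0 = 6; medium effort: 13 − 3 = 10; high effort: 17 − 6 = 11. fair-condition prefers high effort.
poor-condition (assigned low effort): low effort: 6 − 0 = 6; medium effort: 13 − 11 = 2; high effort: 17 − 22 = -5. poor-condition stays.
At least one type deviates; the separating profile fails.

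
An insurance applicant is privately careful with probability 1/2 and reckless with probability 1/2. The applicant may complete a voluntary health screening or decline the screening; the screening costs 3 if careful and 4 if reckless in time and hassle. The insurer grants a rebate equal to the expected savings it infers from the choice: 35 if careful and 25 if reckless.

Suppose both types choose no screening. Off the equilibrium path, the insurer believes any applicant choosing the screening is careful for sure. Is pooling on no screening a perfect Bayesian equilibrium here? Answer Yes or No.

On path, the insurer holds the prior and pays 1/2·35 + 1/2·25 = 30. Off path (the screening), believing careful, it pays 35.
careful: no screening nets 30; the screening nets 35 − 3 = 32. careful would deviate.
reckless: no screening nets 30; the screening nets 35 − 4 = 31. reckless would deviate.
A type deviates, so pooling fails.

No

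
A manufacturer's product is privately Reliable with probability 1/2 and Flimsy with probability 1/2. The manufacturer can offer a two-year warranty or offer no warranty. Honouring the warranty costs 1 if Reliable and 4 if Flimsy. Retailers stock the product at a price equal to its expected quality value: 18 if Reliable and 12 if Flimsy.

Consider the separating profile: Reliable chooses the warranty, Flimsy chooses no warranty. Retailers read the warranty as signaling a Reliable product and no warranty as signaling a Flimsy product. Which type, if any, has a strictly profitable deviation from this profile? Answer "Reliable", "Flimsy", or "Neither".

Flimsy

The warranty pays 18; no warranty pays 12.
Reliable: assigned the warranty, nets 18 − 1 = 17; deviating to no warranty nets 12.
Flimsy: assigned no warranty, nets 12; deviating to the warranty nets 18 − 4 = 14.
The Flimsy type gains 2 by deviating.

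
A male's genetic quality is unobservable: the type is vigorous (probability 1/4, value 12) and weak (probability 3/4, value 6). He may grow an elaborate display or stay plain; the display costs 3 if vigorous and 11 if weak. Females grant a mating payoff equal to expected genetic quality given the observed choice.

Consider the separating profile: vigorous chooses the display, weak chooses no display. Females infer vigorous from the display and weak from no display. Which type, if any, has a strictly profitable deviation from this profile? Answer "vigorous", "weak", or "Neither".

The display pays 12; no display pays 6.
vigorous: assigned the display, nets 12 − 3 = 9; deviating to no display nets 6.
weak: assigned no display, nets 6; deviating to the display nets 12 − 11 = 1.
Both types strictly prefer their assigned action; no profitable deviation.

Neither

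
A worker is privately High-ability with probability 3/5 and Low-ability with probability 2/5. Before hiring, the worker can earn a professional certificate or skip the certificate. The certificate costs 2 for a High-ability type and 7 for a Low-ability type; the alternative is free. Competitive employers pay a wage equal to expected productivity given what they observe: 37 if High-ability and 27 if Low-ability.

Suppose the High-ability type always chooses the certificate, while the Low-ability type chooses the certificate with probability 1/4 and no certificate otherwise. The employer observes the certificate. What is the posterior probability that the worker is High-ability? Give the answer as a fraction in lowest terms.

P(the certificate) = (3/5)·1 + (2/5)·(1/4) = 7/10.
By Bayes' rule, P(High-ability | the certificate) = (3/5) / (7/10) = 6/7.

6/7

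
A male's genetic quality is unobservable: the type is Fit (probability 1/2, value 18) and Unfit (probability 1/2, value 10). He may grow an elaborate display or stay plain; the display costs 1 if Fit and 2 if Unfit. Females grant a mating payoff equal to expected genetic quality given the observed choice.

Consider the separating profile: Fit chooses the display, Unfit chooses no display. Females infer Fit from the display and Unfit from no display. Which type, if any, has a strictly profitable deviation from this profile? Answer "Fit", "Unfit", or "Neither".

The display pays 18; no display pays 10.
Fit: assigned the display, nets 18 − 1 = 17; deviating to no display nets 10.
Unfit: assigned no display, nets 10; deviating to the display nets 18 − 2 = 16.
The Unfit type gains 6 by deviating.

Unfit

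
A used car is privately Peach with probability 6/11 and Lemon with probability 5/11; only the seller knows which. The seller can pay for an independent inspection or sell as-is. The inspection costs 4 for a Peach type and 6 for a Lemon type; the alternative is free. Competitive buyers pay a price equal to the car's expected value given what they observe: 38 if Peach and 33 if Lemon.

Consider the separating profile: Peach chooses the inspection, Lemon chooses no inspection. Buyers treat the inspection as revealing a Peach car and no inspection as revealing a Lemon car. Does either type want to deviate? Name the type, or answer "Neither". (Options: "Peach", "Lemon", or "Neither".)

Neither

The inspection pays 38; no inspection pays 33.
Peach: assigned the inspection, nets 38 − 4 = 34; deviating to no inspection nets 33.
Lemon: assigned no inspection, nets 33; deviating to the inspection nets 38 − 6 = 32.
Both types strictly prefer their assigned action; no profitable deviation.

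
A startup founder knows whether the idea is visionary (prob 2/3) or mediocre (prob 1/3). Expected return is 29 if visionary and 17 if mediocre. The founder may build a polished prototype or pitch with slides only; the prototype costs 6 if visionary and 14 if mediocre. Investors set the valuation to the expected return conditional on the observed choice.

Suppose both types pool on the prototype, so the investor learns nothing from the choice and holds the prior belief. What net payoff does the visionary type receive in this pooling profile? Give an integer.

19

Pooled valuation = 2/3·29 + 1/3·17 = 25.
visionary pays cost 6 for the prototype, so net payoff = 25 − 6 = 19.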